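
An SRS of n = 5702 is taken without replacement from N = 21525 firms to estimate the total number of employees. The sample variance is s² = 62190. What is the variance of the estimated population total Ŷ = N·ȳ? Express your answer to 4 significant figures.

Var(Ŷ) = N²·Var(ȳ) = N²·(1 − n/N)·s²/n.
f = 5702/21525 = 0.26490128; Var(ȳ) = 0.73509872·62190/5702 = 8.0175008.
Var(Ŷ) = 21525² · 8.0175008 = 3.7147136 × 10^9.

3.715 × 10^9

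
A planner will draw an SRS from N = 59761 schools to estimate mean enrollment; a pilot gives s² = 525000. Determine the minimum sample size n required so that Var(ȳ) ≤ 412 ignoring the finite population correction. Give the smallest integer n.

Without fpc, n₀ = s²/D = 525000/412 = 1274.2718.
Rounding up, n = 1275.

1275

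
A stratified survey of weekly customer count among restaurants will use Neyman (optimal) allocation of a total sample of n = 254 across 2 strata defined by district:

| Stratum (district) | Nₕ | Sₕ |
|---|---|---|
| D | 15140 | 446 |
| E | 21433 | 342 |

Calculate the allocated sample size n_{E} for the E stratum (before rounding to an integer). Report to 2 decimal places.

Neyman allocation: nₕ = n·NₕSₕ / Σⱼ NⱼSⱼ.
Σ NⱼSⱼ = 15140·446 + 21433·342 = 1.4082526 × 10^7.
n_{E} = 254·21433·342 / (1.4082526 × 10^7) = 132.21.

132.21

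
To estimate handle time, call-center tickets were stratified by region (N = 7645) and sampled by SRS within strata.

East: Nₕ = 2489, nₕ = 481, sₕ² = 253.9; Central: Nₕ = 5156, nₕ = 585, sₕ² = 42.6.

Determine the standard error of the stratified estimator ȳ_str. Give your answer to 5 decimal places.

0.27295

Var(ȳ_str) = Σₕ Wₕ²(1 − fₕ)sₕ²/nₕ with Wₕ = Nₕ/N, N = 7645.
East: Wₕ = 0.32557227; term = 0.32557227²·(1 − 0.19325030)·253.9/481 = 0.045138929.
Central: Wₕ = 0.67442773; term = 0.67442773²·(1 − 0.11346005)·42.6/585 = 0.029364518.
Sum = 0.074503447.
SE = √(0.074503447) = 0.27295.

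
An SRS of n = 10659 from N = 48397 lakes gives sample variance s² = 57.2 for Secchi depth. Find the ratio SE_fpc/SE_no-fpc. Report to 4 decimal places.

0.8830

f = n/N = 10659/48397 = 0.22024092.
SE_no-fpc = √(s²/n) = 0.073255423; SE_fpc = √((1−f)s²/n) = 0.064687446.
Ratio = √(1−f) = 0.88303968.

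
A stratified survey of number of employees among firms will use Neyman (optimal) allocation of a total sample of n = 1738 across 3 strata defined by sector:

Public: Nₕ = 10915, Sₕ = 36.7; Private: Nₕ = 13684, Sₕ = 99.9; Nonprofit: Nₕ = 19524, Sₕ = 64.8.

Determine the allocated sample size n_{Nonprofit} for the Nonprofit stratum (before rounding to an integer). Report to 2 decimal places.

Neyman allocation: nₕ = n·NₕSₕ / Σⱼ NⱼSⱼ.
Σ NⱼSⱼ = 10915·36.7 + 13684·99.9 + 19524·64.8 = 3.0327673 × 10^6.
n_{Nonprofit} = 1738·19524·64.8 / (3.0327673 × 10^6) = 725.03.

725.03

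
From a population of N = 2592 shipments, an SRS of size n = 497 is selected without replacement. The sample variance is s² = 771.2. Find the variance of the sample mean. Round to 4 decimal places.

Under SRS without replacement, Var(ȳ) = (1 − f)·s²/n with f = n/N = 497/2592 = 0.19174383.
Var(ȳ) = (1 − 0.19174383)·771.2/497 = 0.80825617·1.5517103 = 1.2541794.

1.2542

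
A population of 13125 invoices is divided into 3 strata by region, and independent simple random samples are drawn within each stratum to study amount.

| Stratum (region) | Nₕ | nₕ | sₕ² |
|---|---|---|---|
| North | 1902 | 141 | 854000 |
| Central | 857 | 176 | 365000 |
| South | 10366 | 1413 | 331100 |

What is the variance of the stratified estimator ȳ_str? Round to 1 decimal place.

Var(ȳ_str) = Σₕ Wₕ²(1 − fₕ)sₕ²/nₕ with Wₕ = Nₕ/N, N = 13125.
North: Wₕ = 0.14491429; term = 0.14491429²·(1 − 0.07413249)·854000/141 = 117.76331.
Central: Wₕ = 0.06529524; term = 0.06529524²·(1 − 0.20536756)·365000/176 = 7.026022.
South: Wₕ = 0.78979048; term = 0.78979048²·(1 − 0.13631102)·331100/1413 = 126.24035.
Sum = 251.02968.

251.0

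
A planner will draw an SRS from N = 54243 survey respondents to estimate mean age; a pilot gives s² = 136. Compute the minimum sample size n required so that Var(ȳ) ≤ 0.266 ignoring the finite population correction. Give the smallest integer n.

Without fpc, n₀ = s²/D = 136/0.266 = 511.2782.
Rounding up, n = 512.

512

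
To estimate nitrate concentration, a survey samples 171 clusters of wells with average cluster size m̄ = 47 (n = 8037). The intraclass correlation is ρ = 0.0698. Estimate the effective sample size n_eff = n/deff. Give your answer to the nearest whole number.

1909

deff = 1 + (47 − 1)·0.0698 = 1 + 3.2108 = 4.2108.
n_eff = 8037 / 4.2108 = 1909.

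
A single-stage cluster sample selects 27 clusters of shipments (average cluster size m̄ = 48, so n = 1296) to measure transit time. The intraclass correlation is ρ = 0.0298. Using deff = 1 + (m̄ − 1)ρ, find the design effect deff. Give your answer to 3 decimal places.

deff = 1 + (48 − 1)·0.0298 = 1 + 1.4006 = 2.4006.

2.401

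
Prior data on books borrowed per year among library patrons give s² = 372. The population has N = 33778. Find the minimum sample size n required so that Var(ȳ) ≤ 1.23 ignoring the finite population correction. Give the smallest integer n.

303

Without fpc, n₀ = s²/D = 372/1.23 = 302.4390.
Rounding up, n = 303.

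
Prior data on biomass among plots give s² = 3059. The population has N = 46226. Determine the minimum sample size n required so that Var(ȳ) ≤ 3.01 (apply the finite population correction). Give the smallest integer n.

995

Without fpc, n₀ = s²/D = 3059/3.01 = 1016.2791.
With fpc, (1 − n/N)·s²/n ≤ D requires n ≥ n₀/(1 + n₀/N) = 1016.2791/(1 + 1016.2791/46226) = 994.4168.
Rounding up, n = 995.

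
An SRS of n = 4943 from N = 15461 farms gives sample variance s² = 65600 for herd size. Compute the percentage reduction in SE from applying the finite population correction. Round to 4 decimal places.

17.5202

f = n/N = 4943/15461 = 0.31970765.
SE_no-fpc = √(s²/n) = 3.6429786; SE_fpc = √((1−f)s²/n) = 3.0047228.
Ratio = √(1−f) = 0.82479837. Reduction = 100·(1 − 0.82479837) = 17.5202%.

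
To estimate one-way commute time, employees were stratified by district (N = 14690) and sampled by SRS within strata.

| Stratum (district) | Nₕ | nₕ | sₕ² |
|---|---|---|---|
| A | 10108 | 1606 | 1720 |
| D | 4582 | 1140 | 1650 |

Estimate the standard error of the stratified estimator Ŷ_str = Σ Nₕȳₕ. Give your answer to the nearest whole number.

10718

Var(Ŷ_str) = Σₕ Nₕ²(1 − fₕ)sₕ²/nₕ.
A: 10108²·(1 − 1606/10108)·1720/1606 = 9.2038438 × 10^7.
D: 4582²·(1 − 1140/4582)·1650/1140 = 2.2826801 × 10^7.
Sum = 1.1486524 × 10^8.
SE = √(1.1486524 × 10^8) = 10718.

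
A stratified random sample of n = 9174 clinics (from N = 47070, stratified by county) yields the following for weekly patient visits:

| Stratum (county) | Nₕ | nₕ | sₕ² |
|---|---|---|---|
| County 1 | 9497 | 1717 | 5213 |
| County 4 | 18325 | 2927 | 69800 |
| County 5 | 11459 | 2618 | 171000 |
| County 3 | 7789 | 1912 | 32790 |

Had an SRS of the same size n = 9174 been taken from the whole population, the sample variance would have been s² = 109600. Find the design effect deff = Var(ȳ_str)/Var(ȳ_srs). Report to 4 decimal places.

0.6736

Var(ȳ_str) = Σ Wₕ²(1−fₕ)sₕ²/nₕ with Wₕ = Nₕ/47070:
  County 1: (9497/47070)²·(1−1717/9497)·5213/1717 = 0.10125001
  County 4: (18325/47070)²·(1−2927/18325)·69800/2927 = 3.0370546
  County 5: (11459/47070)²·(1−2618/11459)·171000/2618 = 2.9866627
  County 3: (7789/47070)²·(1−1912/7789)·32790/1912 = 0.3543256
  → Var(ȳ_str) = 6.4792929.
Var(ȳ_srs) = (1 − 9174/47070)·109600/9174 = 9.6183592.
deff = 6.4792929 / 9.6183592 = 0.6736.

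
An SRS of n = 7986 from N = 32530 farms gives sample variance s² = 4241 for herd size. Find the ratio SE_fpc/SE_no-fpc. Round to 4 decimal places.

f = n/N = 7986/32530 = 0.24549646.
SE_no-fpc = √(s²/n) = 0.72873476; SE_fpc = √((1−f)s²/n) = 0.63299477.
Ratio = √(1−f) = 0.86862163.

0.8686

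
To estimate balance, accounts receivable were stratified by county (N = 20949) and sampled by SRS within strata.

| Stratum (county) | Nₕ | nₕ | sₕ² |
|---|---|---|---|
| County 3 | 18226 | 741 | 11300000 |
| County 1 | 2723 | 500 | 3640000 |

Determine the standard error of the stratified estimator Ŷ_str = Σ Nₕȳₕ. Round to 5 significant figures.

Var(Ŷ_str) = Σₕ Nₕ²(1 − fₕ)sₕ²/nₕ.
County 3: 18226²·(1 − 741/18226)·11300000/741 = 4.859787 × 10^12.
County 1: 2723²·(1 − 500/2723)·3640000/500 = 4.4067507 × 10^10.
Sum = 4.9038545 × 10^12.
SE = √(4.9038545 × 10^12) = 2.2145 × 10^6.

2.2145 × 10^6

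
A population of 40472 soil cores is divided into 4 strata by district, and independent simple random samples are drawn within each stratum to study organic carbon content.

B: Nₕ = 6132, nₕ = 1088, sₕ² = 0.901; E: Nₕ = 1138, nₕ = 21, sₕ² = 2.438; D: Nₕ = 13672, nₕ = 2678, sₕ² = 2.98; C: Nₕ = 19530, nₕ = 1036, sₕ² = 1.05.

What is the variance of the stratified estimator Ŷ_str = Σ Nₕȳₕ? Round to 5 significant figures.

706520

Var(Ŷ_str) = Σₕ Nₕ²(1 − fₕ)sₕ²/nₕ.
B: 6132²·(1 − 1088/6132)·0.901/1088 = 25613.747.
E: 1138²·(1 − 21/1138)·2.438/21 = 147574.
D: 13672²·(1 − 2678/13672)·2.98/2678 = 167260.53.
C: 19530²·(1 − 1036/19530)·1.05/1036 = 366068.74.
Sum = 706517.02.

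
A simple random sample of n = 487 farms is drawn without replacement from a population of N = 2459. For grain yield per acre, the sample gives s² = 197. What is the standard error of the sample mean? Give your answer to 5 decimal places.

0.56956

Under SRS without replacement, Var(ȳ) = (1 − f)·s²/n with f = n/N = 487/2459 = 0.19804799.
Var(ȳ) = (1 − 0.19804799)·197/487 = 0.80195201·0.40451745 = 0.32440359.
SE(ȳ) = √(0.32440359) = 0.56956.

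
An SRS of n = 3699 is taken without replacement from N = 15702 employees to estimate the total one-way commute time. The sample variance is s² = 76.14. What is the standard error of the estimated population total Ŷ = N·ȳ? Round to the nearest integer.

1970

Var(Ŷ) = N²·Var(ȳ) = N²·(1 − n/N)·s²/n.
f = 3699/15702 = 0.23557509; Var(ȳ) = 0.76442491·76.14/3699 = 0.015734878.
Var(Ŷ) = 15702² · 0.015734878 = 3.8794783 × 10^6.
SE(Ŷ) = √(3.8794783 × 10^6) = 1970.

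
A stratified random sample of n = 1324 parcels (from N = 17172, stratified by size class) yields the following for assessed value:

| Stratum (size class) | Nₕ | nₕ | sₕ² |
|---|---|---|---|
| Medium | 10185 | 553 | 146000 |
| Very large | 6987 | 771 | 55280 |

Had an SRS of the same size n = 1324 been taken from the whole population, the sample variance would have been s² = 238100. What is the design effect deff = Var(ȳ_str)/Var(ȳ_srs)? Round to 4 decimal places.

Var(ȳ_str) = Σ Wₕ²(1−fₕ)sₕ²/nₕ with Wₕ = Nₕ/17172:
  Medium: (10185/17172)²·(1−553/10185)·146000/553 = 87.834164
  Very large: (6987/17172)²·(1−771/6987)·55280/771 = 10.560237
  → Var(ȳ_str) = 98.394401.
Var(ȳ_srs) = (1 − 1324/17172)·238100/1324 = 165.96824.
deff = 98.394401 / 165.96824 = 0.5929.

0.5929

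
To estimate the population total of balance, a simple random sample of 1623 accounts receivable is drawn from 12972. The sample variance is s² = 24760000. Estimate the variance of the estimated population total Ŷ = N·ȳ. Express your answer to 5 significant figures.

2.2459 × 10^12

Var(Ŷ) = N²·Var(ȳ) = N²·(1 − n/N)·s²/n.
f = 1623/12972 = 0.12511563; Var(ȳ) = 0.87488437·24760000/1623 = 13346.973.
Var(Ŷ) = 12972² · 13346.973 = 2.2459323 × 10^12.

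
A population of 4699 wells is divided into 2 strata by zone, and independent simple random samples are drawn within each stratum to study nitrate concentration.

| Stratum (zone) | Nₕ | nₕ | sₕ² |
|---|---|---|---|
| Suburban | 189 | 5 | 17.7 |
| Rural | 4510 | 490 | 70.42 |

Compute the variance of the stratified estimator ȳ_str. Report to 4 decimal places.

0.1236

Var(ȳ_str) = Σₕ Wₕ²(1 − fₕ)sₕ²/nₕ with Wₕ = Nₕ/N, N = 4699.
Suburban: Wₕ = 0.04022132; term = 0.04022132²·(1 − 0.02645503)·17.7/5 = 0.0055753482.
Rural: Wₕ = 0.95977868; term = 0.95977868²·(1 − 0.10864745)·70.42/490 = 0.11800262.
Sum = 0.12357797.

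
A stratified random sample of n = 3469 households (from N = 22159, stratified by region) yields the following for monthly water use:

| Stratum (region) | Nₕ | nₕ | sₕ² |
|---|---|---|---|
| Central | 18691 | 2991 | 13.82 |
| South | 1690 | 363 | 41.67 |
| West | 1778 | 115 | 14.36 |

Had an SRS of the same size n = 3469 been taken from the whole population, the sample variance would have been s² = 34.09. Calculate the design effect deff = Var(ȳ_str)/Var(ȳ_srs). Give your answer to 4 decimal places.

Var(ȳ_str) = Σ Wₕ²(1−fₕ)sₕ²/nₕ with Wₕ = Nₕ/22159:
  Central: (18691/22159)²·(1−2991/18691)·13.82/2991 = 0.002761363
  South: (1690/22159)²·(1−363/1690)·41.67/363 = 5.2429316 × 10^-4
  West: (1778/22159)²·(1−115/1778)·14.36/115 = 7.5193498 × 10^-4
  → Var(ȳ_str) = 0.0040375911.
Var(ȳ_srs) = (1 − 3469/22159)·34.09/3469 = 0.0082886127.
deff = 0.0040375911 / 0.0082886127 = 0.4871.

0.4871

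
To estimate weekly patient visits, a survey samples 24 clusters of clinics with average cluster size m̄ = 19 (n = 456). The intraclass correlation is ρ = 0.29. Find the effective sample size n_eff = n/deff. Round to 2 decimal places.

deff = 1 + (19 − 1)·0.29 = 1 + 5.22 = 6.22.
n_eff = 456 / 6.22 = 73.31.

73.31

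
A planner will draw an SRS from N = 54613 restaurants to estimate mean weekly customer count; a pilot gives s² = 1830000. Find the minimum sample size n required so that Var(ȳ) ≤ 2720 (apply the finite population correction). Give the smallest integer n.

Without fpc, n₀ = s²/D = 1830000/2720 = 672.7941.
With fpc, (1 − n/N)·s²/n ≤ D requires n ≥ n₀/(1 + n₀/N) = 672.7941/(1 + 672.7941/54613) = 664.6066.
Rounding up, n = 665.

665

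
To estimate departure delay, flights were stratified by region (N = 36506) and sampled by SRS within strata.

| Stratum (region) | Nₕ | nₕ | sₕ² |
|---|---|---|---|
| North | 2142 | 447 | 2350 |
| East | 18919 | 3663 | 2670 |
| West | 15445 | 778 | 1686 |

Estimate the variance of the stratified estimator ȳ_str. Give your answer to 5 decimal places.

0.54055

Var(ȳ_str) = Σₕ Wₕ²(1 − fₕ)sₕ²/nₕ with Wₕ = Nₕ/N, N = 36506.
North: Wₕ = 0.05867529; term = 0.05867529²·(1 − 0.20868347)·2350/447 = 0.014322572.
East: Wₕ = 0.51824358; term = 0.51824358²·(1 − 0.19361488)·2670/3663 = 0.15786458.
West: Wₕ = 0.42308114; term = 0.42308114²·(1 − 0.05037229)·1686/778 = 0.36836527.
Sum = 0.54055242.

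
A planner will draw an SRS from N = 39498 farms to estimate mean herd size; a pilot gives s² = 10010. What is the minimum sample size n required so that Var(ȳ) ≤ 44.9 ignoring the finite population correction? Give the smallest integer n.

223

Without fpc, n₀ = s²/D = 10010/44.9 = 222.9399.
Rounding up, n = 223.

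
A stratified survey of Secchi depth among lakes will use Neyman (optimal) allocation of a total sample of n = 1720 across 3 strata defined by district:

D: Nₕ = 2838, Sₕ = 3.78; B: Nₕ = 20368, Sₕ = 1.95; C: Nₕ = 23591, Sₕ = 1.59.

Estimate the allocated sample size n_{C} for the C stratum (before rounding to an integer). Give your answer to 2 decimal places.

Neyman allocation: nₕ = n·NₕSₕ / Σⱼ NⱼSⱼ.
Σ NⱼSⱼ = 2838·3.78 + 20368·1.95 + 23591·1.59 = 87954.93.
n_{C} = 1720·23591·1.59 / 87954.93 = 733.52.

733.52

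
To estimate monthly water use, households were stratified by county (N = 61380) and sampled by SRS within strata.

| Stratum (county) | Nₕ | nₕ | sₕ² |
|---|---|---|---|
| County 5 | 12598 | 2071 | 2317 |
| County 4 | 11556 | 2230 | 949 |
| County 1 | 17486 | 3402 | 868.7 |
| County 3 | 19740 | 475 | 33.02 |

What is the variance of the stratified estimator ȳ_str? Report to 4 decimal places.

Var(ȳ_str) = Σₕ Wₕ²(1 − fₕ)sₕ²/nₕ with Wₕ = Nₕ/N, N = 61380.
County 5: Wₕ = 0.20524601; term = 0.20524601²·(1 − 0.16439117)·2317/2071 = 0.039382057.
County 4: Wₕ = 0.18826979; term = 0.18826979²·(1 − 0.19297335)·949/2230 = 0.012173362.
County 1: Wₕ = 0.28488107; term = 0.28488107²·(1 − 0.19455564)·868.7/3402 = 0.01669161.
County 3: Wₕ = 0.32160313; term = 0.32160313²·(1 − 0.02406282)·33.02/475 = 0.0070169091.
Sum = 0.075263938.

0.0753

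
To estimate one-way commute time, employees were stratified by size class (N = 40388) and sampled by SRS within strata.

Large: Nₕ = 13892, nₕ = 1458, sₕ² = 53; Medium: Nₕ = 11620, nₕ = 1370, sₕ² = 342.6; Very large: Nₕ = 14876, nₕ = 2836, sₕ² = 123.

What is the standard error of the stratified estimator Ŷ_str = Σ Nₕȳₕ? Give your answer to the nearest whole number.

6621

Var(Ŷ_str) = Σₕ Nₕ²(1 − fₕ)sₕ²/nₕ.
Large: 13892²·(1 − 1458/13892)·53/1458 = 6.2790506 × 10^6.
Medium: 11620²·(1 − 1370/11620)·342.6/1370 = 2.9784944 × 10^7.
Very large: 14876²·(1 − 2836/14876)·123/2836 = 7.7680416 × 10^6.
Sum = 4.3832036 × 10^7.
SE = √(4.3832036 × 10^7) = 6621.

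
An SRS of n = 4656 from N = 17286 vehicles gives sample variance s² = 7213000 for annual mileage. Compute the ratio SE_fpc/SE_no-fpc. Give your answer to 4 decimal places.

0.8548

f = n/N = 4656/17286 = 0.26935092.
SE_no-fpc = √(s²/n) = 39.359673; SE_fpc = √((1−f)s²/n) = 33.643867.
Ratio = √(1−f) = 0.85478014.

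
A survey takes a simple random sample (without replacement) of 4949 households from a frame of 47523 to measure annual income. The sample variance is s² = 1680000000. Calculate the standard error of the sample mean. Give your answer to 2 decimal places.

551.46

Under SRS without replacement, Var(ȳ) = (1 − f)·s²/n with f = n/N = 4949/47523 = 0.10413905.
Var(ȳ) = (1 − 0.10413905)·1680000000/4949 = 0.89586095·339462.52 = 304111.21.
SE(ȳ) = √(304111.21) = 551.46.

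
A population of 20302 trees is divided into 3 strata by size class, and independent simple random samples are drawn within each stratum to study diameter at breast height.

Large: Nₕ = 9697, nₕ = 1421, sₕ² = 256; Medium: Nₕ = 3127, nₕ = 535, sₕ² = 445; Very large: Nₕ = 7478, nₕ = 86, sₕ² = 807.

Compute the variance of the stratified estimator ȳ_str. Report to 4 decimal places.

Var(ȳ_str) = Σₕ Wₕ²(1 − fₕ)sₕ²/nₕ with Wₕ = Nₕ/N, N = 20302.
Large: Wₕ = 0.47763767; term = 0.47763767²·(1 − 0.14654017)·256/1421 = 0.035077297.
Medium: Wₕ = 0.15402423; term = 0.15402423²·(1 − 0.17109050)·445/535 = 0.016356541.
Very large: Wₕ = 0.36833809; term = 0.36833809²·(1 − 0.01150040)·807/86 = 1.2584758.
Sum = 1.3099096.

1.3099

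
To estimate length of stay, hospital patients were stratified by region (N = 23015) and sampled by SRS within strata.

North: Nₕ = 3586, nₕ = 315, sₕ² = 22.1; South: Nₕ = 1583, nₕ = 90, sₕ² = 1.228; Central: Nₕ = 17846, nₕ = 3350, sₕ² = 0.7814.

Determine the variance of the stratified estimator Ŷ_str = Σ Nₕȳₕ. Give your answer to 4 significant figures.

Var(Ŷ_str) = Σₕ Nₕ²(1 − fₕ)sₕ²/nₕ.
North: 3586²·(1 − 315/3586)·22.1/315 = 822948.29.
South: 1583²·(1 − 90/1583)·1.228/90 = 32247.539.
Central: 17846²·(1 − 3350/17846)·0.7814/3350 = 60341.718.
Sum = 915537.55.

915500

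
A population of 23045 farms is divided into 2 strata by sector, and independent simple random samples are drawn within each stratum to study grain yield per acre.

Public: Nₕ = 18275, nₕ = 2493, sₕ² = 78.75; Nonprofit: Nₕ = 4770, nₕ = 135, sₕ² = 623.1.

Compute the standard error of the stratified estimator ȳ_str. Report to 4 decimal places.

0.4575

Var(ȳ_str) = Σₕ Wₕ²(1 − fₕ)sₕ²/nₕ with Wₕ = Nₕ/N, N = 23045.
Public: Wₕ = 0.79301367; term = 0.79301367²·(1 − 0.13641587)·78.75/2493 = 0.017155141.
Nonprofit: Wₕ = 0.20698633; term = 0.20698633²·(1 − 0.02830189)·623.1/135 = 0.19214924.
Sum = 0.20930438.
SE = √(0.20930438) = 0.4575.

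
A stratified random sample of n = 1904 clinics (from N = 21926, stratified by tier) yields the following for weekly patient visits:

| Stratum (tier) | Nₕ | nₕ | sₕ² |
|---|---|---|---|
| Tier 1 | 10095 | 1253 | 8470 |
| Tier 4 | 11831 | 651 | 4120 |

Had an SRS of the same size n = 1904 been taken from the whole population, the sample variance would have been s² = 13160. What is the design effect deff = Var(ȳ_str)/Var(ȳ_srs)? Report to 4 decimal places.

0.4747

Var(ȳ_str) = Σ Wₕ²(1−fₕ)sₕ²/nₕ with Wₕ = Nₕ/21926:
  Tier 1: (10095/21926)²·(1−1253/10095)·8470/1253 = 1.2550769
  Tier 4: (11831/21926)²·(1−651/11831)·4120/651 = 1.7412481
  → Var(ȳ_str) = 2.996325.
Var(ȳ_srs) = (1 − 1904/21926)·13160/1904 = 6.311564.
deff = 2.996325 / 6.311564 = 0.4747.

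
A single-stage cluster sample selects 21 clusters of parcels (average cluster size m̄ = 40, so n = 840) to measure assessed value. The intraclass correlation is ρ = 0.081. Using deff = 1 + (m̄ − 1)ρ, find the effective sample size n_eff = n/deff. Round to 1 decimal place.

202.0

deff = 1 + (40 − 1)·0.081 = 1 + 3.159 = 4.159.
n_eff = 840 / 4.159 = 202.0.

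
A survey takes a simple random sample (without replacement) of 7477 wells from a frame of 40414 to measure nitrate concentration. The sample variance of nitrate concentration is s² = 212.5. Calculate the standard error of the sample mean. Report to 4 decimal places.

0.1522

Under SRS without replacement, Var(ȳ) = (1 − f)·s²/n with f = n/N = 7477/40414 = 0.18501014.
Var(ȳ) = (1 − 0.18501014)·212.5/7477 = 0.81498986·0.02842049 = 0.023162411.
SE(ȳ) = √(0.023162411) = 0.1522.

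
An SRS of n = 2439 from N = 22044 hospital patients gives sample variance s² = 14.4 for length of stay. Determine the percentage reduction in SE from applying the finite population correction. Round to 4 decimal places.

5.6942

f = n/N = 2439/22044 = 0.11064235.
SE_no-fpc = √(s²/n) = 0.076837875; SE_fpc = √((1−f)s²/n) = 0.072462542.
Ratio = √(1−f) = 0.94305761. Reduction = 100·(1 − 0.94305761) = 5.6942%.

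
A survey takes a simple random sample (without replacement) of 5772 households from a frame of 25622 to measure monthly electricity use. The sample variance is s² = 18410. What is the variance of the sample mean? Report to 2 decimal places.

Under SRS without replacement, Var(ȳ) = (1 − f)·s²/n with f = n/N = 5772/25622 = 0.22527515.
Var(ȳ) = (1 − 0.22527515)·18410/5772 = 0.77472485·3.1895357 = 2.4710125.

2.47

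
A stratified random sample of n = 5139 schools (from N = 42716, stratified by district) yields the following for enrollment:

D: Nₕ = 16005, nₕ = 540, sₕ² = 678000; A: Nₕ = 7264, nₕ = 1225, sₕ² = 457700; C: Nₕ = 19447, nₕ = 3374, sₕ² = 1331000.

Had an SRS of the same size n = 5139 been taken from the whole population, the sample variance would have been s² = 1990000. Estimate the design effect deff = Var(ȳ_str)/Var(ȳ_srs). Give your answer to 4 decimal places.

Var(ȳ_str) = Σ Wₕ²(1−fₕ)sₕ²/nₕ with Wₕ = Nₕ/42716:
  D: (16005/42716)²·(1−540/16005)·678000/540 = 170.31793
  A: (7264/42716)²·(1−1225/7264)·457700/1225 = 8.9826511
  C: (19447/42716)²·(1−3374/19447)·1331000/3374 = 67.577385
  → Var(ȳ_str) = 246.87797.
Var(ȳ_srs) = (1 − 5139/42716)·1990000/5139 = 340.64811.
deff = 246.87797 / 340.64811 = 0.7247.

0.7247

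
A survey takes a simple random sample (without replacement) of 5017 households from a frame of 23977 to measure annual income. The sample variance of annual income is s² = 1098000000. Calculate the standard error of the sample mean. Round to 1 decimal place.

Under SRS without replacement, Var(ȳ) = (1 − f)·s²/n with f = n/N = 5017/23977 = 0.20924219.
Var(ȳ) = (1 − 0.20924219)·1098000000/5017 = 0.79075781·218855.89 = 173062.
SE(ȳ) = √(173062) = 416.0.

416.0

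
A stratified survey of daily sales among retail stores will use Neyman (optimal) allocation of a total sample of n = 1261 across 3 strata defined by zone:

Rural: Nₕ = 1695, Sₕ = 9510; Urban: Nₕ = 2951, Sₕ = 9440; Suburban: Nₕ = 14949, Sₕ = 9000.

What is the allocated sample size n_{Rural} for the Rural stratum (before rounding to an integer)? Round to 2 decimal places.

113.86

Neyman allocation: nₕ = n·NₕSₕ / Σⱼ NⱼSⱼ.
Σ NⱼSⱼ = 1695·9510 + 2951·9440 + 14949·9000 = 1.7851789 × 10^8.
n_{Rural} = 1261·1695·9510 / (1.7851789 × 10^8) = 113.86.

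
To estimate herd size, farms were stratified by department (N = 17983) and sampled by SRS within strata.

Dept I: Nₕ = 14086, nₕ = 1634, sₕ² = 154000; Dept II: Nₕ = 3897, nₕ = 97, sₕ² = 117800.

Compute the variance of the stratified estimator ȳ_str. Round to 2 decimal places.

Var(ȳ_str) = Σₕ Wₕ²(1 − fₕ)sₕ²/nₕ with Wₕ = Nₕ/N, N = 17983.
Dept I: Wₕ = 0.78329533; term = 0.78329533²·(1 − 0.11600170)·154000/1634 = 51.117685.
Dept II: Wₕ = 0.21670467; term = 0.21670467²·(1 − 0.02489094)·117800/97 = 55.611328.
Sum = 106.72901.

106.73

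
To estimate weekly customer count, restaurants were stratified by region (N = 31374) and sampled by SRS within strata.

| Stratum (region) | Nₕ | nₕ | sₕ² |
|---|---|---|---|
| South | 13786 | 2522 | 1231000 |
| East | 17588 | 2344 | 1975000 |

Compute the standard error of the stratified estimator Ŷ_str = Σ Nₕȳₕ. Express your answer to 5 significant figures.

549270

Var(Ŷ_str) = Σₕ Nₕ²(1 − fₕ)sₕ²/nₕ.
South: 13786²·(1 − 2522/13786)·1231000/2522 = 7.5795581 × 10^10.
East: 17588²·(1 − 2344/17588)·1975000/2344 = 2.259045 × 10^11.
Sum = 3.0170008 × 10^11.
SE = √(3.0170008 × 10^11) = 549270.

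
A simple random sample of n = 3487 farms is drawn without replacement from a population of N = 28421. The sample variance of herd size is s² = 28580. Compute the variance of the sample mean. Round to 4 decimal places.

7.1906

Under SRS without replacement, Var(ȳ) = (1 − f)·s²/n with f = n/N = 3487/28421 = 0.12269097.
Var(ȳ) = (1 − 0.12269097)·28580/3487 = 0.87730903·8.1961572 = 7.1905627.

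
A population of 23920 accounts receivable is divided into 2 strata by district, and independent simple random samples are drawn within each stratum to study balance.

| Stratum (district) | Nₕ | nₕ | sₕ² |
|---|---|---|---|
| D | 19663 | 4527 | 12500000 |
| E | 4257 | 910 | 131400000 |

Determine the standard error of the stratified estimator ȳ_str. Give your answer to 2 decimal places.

Var(ȳ_str) = Σₕ Wₕ²(1 − fₕ)sₕ²/nₕ with Wₕ = Nₕ/N, N = 23920.
D: Wₕ = 0.82203177; term = 0.82203177²·(1 − 0.23022936)·12500000/4527 = 1436.2765.
E: Wₕ = 0.17796823; term = 0.17796823²·(1 − 0.21376556)·131400000/910 = 3595.7624.
Sum = 5032.0389.
SE = √(5032.0389) = 70.94.

70.94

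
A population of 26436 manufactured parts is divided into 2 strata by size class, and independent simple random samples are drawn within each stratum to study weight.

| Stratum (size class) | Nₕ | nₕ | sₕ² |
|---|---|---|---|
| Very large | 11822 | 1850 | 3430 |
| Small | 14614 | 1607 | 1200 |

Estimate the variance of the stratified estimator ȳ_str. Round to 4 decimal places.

0.5159

Var(ȳ_str) = Σₕ Wₕ²(1 − fₕ)sₕ²/nₕ with Wₕ = Nₕ/N, N = 26436.
Very large: Wₕ = 0.44719322; term = 0.44719322²·(1 − 0.15648790)·3430/1850 = 0.31275491.
Small: Wₕ = 0.55280678; term = 0.55280678²·(1 − 0.10996305)·1200/1607 = 0.20310477.
Sum = 0.51585968.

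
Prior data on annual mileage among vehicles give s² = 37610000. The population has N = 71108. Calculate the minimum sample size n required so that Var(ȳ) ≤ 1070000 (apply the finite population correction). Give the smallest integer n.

36

Without fpc, n₀ = s²/D = 37610000/1070000 = 35.1495.
With fpc, (1 − n/N)·s²/n ≤ D requires n ≥ n₀/(1 + n₀/N) = 35.1495/(1 + 35.1495/71108) = 35.1321.
Rounding up, n = 36.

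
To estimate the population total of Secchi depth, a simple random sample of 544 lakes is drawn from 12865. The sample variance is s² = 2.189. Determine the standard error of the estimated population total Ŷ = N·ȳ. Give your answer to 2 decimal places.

Var(Ŷ) = N²·Var(ȳ) = N²·(1 − n/N)·s²/n.
f = 544/12865 = 0.04228527; Var(ȳ) = 0.95771473·2.189/544 = 0.0038537455.
Var(Ŷ) = 12865² · 0.0038537455 = 637826.58.
SE(Ŷ) = √(637826.58) = 798.64.

798.64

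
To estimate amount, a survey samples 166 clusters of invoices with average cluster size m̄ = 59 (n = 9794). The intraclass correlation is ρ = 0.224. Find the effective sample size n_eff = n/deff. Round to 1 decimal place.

700.0

deff = 1 + (59 − 1)·0.224 = 1 + 12.992 = 13.992.
n_eff = 9794 / 13.992 = 700.0.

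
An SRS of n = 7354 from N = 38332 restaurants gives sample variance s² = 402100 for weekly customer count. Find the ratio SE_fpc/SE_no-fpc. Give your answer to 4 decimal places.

f = n/N = 7354/38332 = 0.19185015.
SE_no-fpc = √(s²/n) = 7.3944389; SE_fpc = √((1−f)s²/n) = 6.6473902.
Ratio = √(1−f) = 0.89897155.

0.8990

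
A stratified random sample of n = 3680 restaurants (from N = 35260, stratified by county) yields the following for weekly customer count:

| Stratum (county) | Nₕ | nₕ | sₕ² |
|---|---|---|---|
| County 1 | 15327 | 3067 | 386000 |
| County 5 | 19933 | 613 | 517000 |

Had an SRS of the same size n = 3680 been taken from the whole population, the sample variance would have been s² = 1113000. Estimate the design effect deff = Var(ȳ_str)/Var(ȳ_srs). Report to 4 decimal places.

Var(ȳ_str) = Σ Wₕ²(1−fₕ)sₕ²/nₕ with Wₕ = Nₕ/35260:
  County 1: (15327/35260)²·(1−3067/15327)·386000/3067 = 19.022016
  County 5: (19933/35260)²·(1−613/19933)·517000/613 = 261.24335
  → Var(ȳ_str) = 280.26537.
Var(ȳ_srs) = (1 − 3680/35260)·1113000/3680 = 270.88014.
deff = 280.26537 / 270.88014 = 1.0346.

1.0346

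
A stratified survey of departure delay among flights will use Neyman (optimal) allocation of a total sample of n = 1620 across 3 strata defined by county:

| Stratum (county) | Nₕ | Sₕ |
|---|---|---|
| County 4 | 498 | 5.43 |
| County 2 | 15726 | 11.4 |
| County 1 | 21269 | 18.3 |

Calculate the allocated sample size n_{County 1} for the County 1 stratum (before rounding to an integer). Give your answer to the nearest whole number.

Neyman allocation: nₕ = n·NₕSₕ / Σⱼ NⱼSⱼ.
Σ NⱼSⱼ = 498·5.43 + 15726·11.4 + 21269·18.3 = 571203.24.
n_{County 1} = 1620·21269·18.3 / 571203.24 = 1104.

1104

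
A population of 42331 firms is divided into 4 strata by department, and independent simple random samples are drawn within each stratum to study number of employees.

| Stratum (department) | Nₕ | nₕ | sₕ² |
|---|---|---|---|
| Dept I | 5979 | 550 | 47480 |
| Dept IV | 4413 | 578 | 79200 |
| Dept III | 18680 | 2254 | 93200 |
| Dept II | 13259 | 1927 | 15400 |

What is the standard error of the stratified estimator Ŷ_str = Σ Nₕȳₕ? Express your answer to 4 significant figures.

Var(Ŷ_str) = Σₕ Nₕ²(1 − fₕ)sₕ²/nₕ.
Dept I: 5979²·(1 − 550/5979)·47480/550 = 2.8021825 × 10^9.
Dept IV: 4413²·(1 − 578/4413)·79200/578 = 2.3189781 × 10^9.
Dept III: 18680²·(1 − 2254/18680)·93200/2254 = 1.2687343 × 10^10.
Dept II: 13259²·(1 − 1927/13259)·15400/1927 = 1.2007604 × 10^9.
Sum = 1.9009264 × 10^10.
SE = √(1.9009264 × 10^10) = 137900.

137900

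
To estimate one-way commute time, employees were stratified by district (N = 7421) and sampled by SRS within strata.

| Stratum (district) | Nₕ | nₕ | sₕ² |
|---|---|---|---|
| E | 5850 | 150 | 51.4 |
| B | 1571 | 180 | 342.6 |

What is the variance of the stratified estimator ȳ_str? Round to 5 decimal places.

Var(ȳ_str) = Σₕ Wₕ²(1 − fₕ)sₕ²/nₕ with Wₕ = Nₕ/N, N = 7421.
E: Wₕ = 0.78830346; term = 0.78830346²·(1 − 0.02564103)·51.4/150 = 0.20748071.
B: Wₕ = 0.21169654; term = 0.21169654²·(1 − 0.11457670)·342.6/180 = 0.075525447.
Sum = 0.28300616.

0.28301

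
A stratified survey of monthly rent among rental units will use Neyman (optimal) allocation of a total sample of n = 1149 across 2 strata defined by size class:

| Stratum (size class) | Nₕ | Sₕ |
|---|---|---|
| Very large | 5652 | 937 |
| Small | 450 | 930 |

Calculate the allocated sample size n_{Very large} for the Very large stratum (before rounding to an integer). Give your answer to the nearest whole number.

Neyman allocation: nₕ = n·NₕSₕ / Σⱼ NⱼSⱼ.
Σ NⱼSⱼ = 5652·937 + 450·930 = 5.714424 × 10^6.
n_{Very large} = 1149·5652·937 / (5.714424 × 10^6) = 1065.

1065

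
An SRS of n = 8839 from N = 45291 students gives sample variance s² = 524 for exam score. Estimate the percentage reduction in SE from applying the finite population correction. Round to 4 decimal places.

10.2871

f = n/N = 8839/45291 = 0.19516019.
SE_no-fpc = √(s²/n) = 0.24348044; SE_fpc = √((1−f)s²/n) = 0.21843328.
Ratio = √(1−f) = 0.89712865. Reduction = 100·(1 − 0.89712865) = 10.2871%.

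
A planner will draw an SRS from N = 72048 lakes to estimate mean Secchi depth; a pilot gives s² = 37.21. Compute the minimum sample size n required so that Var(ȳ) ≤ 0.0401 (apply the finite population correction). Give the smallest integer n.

917

Without fpc, n₀ = s²/D = 37.21/0.0401 = 927.9302.
With fpc, (1 − n/N)·s²/n ≤ D requires n ≥ n₀/(1 + n₀/N) = 927.9302/(1 + 927.9302/72048) = 916.1310.
Rounding up, n = 917.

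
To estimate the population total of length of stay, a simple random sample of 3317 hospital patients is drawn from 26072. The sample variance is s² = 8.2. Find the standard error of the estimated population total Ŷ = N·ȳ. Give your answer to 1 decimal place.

1211.0

Var(Ŷ) = N²·Var(ȳ) = N²·(1 − n/N)·s²/n.
f = 3317/26072 = 0.12722461; Var(ȳ) = 0.87277539·8.2/3317 = 0.0021575997.
Var(Ŷ) = 26072² · 0.0021575997 = 1.4666266 × 10^6.
SE(Ŷ) = √(1.4666266 × 10^6) = 1211.0.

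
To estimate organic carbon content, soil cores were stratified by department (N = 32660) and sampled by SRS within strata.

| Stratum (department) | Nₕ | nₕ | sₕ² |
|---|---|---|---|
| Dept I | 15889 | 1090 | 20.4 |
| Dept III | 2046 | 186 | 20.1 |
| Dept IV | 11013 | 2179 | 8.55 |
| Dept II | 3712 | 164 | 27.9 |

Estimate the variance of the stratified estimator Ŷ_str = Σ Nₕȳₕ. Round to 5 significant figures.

7.4343 × 10^6

Var(Ŷ_str) = Σₕ Nₕ²(1 − fₕ)sₕ²/nₕ.
Dept I: 15889²·(1 − 1090/15889)·20.4/1090 = 4.4008099 × 10^6.
Dept III: 2046²·(1 − 186/2046)·20.1/186 = 411246.
Dept IV: 11013²·(1 − 2179/11013)·8.55/2179 = 381743.74.
Dept II: 3712²·(1 − 164/3712)·27.9/164 = 2.240536 × 10^6.
Sum = 7.4343356 × 10^6.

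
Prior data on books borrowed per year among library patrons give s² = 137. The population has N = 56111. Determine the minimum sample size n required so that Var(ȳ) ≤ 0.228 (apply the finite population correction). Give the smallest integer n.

595

Without fpc, n₀ = s²/D = 137/0.228 = 600.8772.
With fpc, (1 − n/N)·s²/n ≤ D requires n ≥ n₀/(1 + n₀/N) = 600.8772/(1 + 600.8772/56111) = 594.5107.
Rounding up, n = 595.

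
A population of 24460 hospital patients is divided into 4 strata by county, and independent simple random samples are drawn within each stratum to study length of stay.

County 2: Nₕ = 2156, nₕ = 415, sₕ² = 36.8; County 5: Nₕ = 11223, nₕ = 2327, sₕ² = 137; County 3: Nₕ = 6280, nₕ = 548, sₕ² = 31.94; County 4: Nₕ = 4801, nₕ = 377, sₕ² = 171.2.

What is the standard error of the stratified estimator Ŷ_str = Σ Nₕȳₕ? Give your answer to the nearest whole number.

4237

Var(Ŷ_str) = Σₕ Nₕ²(1 − fₕ)sₕ²/nₕ.
County 2: 2156²·(1 − 415/2156)·36.8/415 = 332848.99.
County 5: 11223²·(1 − 2327/11223)·137/2327 = 5.8779775 × 10^6.
County 3: 6280²·(1 − 548/6280)·31.94/548 = 2.098071 × 10^6.
County 4: 4801²·(1 − 377/4801)·171.2/377 = 9.6451555 × 10^6.
Sum = 1.7954053 × 10^7.
SE = √(1.7954053 × 10^7) = 4237.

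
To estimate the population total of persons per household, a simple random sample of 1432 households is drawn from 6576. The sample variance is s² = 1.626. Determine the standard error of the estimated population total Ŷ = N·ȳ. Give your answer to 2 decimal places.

195.98

Var(Ŷ) = N²·Var(ȳ) = N²·(1 − n/N)·s²/n.
f = 1432/6576 = 0.21776156; Var(ȳ) = 0.78223844·1.626/1432 = 8.8821209 × 10^-4.
Var(Ŷ) = 6576² · (8.8821209 × 10^-4) = 38409.645.
SE(Ŷ) = √(38409.645) = 195.98.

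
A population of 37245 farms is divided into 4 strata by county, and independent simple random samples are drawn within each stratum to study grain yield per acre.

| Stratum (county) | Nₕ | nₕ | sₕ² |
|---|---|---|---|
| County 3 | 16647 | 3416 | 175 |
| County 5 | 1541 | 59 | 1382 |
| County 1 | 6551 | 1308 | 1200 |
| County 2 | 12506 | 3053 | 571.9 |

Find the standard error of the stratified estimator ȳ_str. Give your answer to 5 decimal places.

0.29219

Var(ȳ_str) = Σₕ Wₕ²(1 − fₕ)sₕ²/nₕ with Wₕ = Nₕ/N, N = 37245.
County 3: Wₕ = 0.44695932; term = 0.44695932²·(1 − 0.20520214)·175/3416 = 0.0081341631.
County 5: Wₕ = 0.04137468; term = 0.04137468²·(1 − 0.03828683)·1382/59 = 0.038563009.
County 1: Wₕ = 0.17588938; term = 0.17588938²·(1 − 0.19966417)·1200/1308 = 0.022715641.
County 2: Wₕ = 0.33577661; term = 0.33577661²·(1 − 0.24412282)·571.9/3053 = 0.015964136.
Sum = 0.085376949.
SE = √(0.085376949) = 0.29219.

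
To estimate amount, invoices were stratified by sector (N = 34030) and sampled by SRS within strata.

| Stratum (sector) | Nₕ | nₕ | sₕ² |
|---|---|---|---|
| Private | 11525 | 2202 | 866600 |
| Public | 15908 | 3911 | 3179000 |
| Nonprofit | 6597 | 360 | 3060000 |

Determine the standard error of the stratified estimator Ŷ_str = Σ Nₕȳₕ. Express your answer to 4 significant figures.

739700

Var(Ŷ_str) = Σₕ Nₕ²(1 − fₕ)sₕ²/nₕ.
Private: 11525²·(1 − 2202/11525)·866600/2202 = 4.2286135 × 10^10.
Public: 15908²·(1 − 3911/15908)·3179000/3911 = 1.5512827 × 10^11.
Nonprofit: 6597²·(1 − 360/6597)·3060000/360 = 3.4973666 × 10^11.
Sum = 5.4715107 × 10^11.
SE = √(5.4715107 × 10^11) = 739700.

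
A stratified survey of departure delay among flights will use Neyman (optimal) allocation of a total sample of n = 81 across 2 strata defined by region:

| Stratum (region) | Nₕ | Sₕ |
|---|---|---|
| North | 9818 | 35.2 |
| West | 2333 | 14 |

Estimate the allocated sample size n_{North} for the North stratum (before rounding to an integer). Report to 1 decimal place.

Neyman allocation: nₕ = n·NₕSₕ / Σⱼ NⱼSⱼ.
Σ NⱼSⱼ = 9818·35.2 + 2333·14 = 378255.6.
n_{North} = 81·9818·35.2 / 378255.6 = 74.0.

74.0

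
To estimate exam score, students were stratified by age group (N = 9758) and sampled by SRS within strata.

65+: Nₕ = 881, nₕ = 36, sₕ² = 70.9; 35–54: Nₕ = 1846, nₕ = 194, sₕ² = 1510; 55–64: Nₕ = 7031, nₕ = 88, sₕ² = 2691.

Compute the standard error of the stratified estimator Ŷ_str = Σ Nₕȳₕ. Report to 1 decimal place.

38961.3

Var(Ŷ_str) = Σₕ Nₕ²(1 − fₕ)sₕ²/nₕ.
65+: 881²·(1 − 36/881)·70.9/36 = 1.4661431 × 10^6.
35–54: 1846²·(1 − 194/1846)·1510/194 = 2.3736515 × 10^7.
55–64: 7031²·(1 − 88/7031)·2691/88 = 1.4927782 × 10^9.
Sum = 1.5179809 × 10^9.
SE = √(1.5179809 × 10^9) = 38961.3.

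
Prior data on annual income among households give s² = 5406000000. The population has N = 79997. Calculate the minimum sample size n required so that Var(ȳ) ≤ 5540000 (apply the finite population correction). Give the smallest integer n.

Without fpc, n₀ = s²/D = 5406000000/5540000 = 975.8123.
With fpc, (1 − n/N)·s²/n ≤ D requires n ≥ n₀/(1 + n₀/N) = 975.8123/(1 + 975.8123/79997) = 964.0527.
Rounding up, n = 965.

965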